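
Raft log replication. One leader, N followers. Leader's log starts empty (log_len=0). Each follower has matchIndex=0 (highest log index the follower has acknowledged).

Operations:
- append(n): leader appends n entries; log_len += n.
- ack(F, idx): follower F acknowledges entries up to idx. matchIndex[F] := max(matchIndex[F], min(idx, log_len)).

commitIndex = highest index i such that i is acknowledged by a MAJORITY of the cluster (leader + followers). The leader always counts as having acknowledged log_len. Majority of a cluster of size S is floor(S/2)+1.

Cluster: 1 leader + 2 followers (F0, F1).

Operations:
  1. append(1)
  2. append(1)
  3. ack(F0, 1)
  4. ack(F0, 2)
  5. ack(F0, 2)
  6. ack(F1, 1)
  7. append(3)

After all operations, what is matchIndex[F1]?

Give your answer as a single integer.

Answer: 1

Derivation:
Op 1: append 1 -> log_len=1
Op 2: append 1 -> log_len=2
Op 3: F0 acks idx 1 -> match: F0=1 F1=0; commitIndex=1
Op 4: F0 acks idx 2 -> match: F0=2 F1=0; commitIndex=2
Op 5: F0 acks idx 2 -> match: F0=2 F1=0; commitIndex=2
Op 6: F1 acks idx 1 -> match: F0=2 F1=1; commitIndex=2
Op 7: append 3 -> log_len=5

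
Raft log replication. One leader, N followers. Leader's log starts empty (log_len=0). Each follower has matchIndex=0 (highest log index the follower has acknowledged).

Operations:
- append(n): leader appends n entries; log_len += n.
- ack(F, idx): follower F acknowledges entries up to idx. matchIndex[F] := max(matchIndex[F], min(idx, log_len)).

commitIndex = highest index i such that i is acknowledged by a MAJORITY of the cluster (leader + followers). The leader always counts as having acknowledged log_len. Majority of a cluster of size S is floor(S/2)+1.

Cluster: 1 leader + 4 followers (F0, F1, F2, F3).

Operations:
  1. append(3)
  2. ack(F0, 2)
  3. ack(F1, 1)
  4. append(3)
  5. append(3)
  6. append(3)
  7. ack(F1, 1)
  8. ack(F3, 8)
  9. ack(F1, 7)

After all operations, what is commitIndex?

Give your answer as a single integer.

Answer: 7

Derivation:
Op 1: append 3 -> log_len=3
Op 2: F0 acks idx 2 -> match: F0=2 F1=0 F2=0 F3=0; commitIndex=0
Op 3: F1 acks idx 1 -> match: F0=2 F1=1 F2=0 F3=0; commitIndex=1
Op 4: append 3 -> log_len=6
Op 5: append 3 -> log_len=9
Op 6: append 3 -> log_len=12
Op 7: F1 acks idx 1 -> match: F0=2 F1=1 F2=0 F3=0; commitIndex=1
Op 8: F3 acks idx 8 -> match: F0=2 F1=1 F2=0 F3=8; commitIndex=2
Op 9: F1 acks idx 7 -> match: F0=2 F1=7 F2=0 F3=8; commitIndex=7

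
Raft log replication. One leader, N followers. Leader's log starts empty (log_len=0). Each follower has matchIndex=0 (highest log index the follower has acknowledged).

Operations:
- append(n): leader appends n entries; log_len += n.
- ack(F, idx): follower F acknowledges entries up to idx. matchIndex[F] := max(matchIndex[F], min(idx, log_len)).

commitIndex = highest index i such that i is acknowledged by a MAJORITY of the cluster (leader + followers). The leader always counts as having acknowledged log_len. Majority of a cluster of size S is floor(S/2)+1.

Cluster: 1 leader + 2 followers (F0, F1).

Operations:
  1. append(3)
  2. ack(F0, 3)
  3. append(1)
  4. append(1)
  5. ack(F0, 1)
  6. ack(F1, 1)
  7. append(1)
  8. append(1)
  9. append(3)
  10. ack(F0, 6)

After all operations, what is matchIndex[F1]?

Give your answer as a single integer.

Op 1: append 3 -> log_len=3
Op 2: F0 acks idx 3 -> match: F0=3 F1=0; commitIndex=3
Op 3: append 1 -> log_len=4
Op 4: append 1 -> log_len=5
Op 5: F0 acks idx 1 -> match: F0=3 F1=0; commitIndex=3
Op 6: F1 acks idx 1 -> match: F0=3 F1=1; commitIndex=3
Op 7: append 1 -> log_len=6
Op 8: append 1 -> log_len=7
Op 9: append 3 -> log_len=10
Op 10: F0 acks idx 6 -> match: F0=6 F1=1; commitIndex=6

Answer: 1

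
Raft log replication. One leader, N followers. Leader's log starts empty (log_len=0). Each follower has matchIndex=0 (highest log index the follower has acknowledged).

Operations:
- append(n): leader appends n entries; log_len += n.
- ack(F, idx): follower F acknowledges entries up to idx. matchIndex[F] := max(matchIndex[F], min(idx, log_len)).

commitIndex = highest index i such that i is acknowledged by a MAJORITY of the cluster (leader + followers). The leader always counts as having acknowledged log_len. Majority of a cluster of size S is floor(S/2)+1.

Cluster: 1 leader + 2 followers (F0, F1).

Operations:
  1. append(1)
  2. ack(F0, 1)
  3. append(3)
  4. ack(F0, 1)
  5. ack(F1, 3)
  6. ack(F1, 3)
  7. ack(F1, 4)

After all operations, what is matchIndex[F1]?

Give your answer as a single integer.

Op 1: append 1 -> log_len=1
Op 2: F0 acks idx 1 -> match: F0=1 F1=0; commitIndex=1
Op 3: append 3 -> log_len=4
Op 4: F0 acks idx 1 -> match: F0=1 F1=0; commitIndex=1
Op 5: F1 acks idx 3 -> match: F0=1 F1=3; commitIndex=3
Op 6: F1 acks idx 3 -> match: F0=1 F1=3; commitIndex=3
Op 7: F1 acks idx 4 -> match: F0=1 F1=4; commitIndex=4

Answer: 4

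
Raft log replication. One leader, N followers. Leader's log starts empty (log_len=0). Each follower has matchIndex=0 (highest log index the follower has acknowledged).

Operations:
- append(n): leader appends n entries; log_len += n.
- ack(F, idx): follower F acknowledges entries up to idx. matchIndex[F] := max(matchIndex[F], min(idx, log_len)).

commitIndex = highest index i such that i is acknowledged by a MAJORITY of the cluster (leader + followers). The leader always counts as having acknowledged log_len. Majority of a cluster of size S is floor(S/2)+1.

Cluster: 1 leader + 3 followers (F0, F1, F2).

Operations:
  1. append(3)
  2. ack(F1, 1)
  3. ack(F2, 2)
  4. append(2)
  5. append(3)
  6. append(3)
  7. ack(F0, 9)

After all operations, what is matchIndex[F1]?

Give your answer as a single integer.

Op 1: append 3 -> log_len=3
Op 2: F1 acks idx 1 -> match: F0=0 F1=1 F2=0; commitIndex=0
Op 3: F2 acks idx 2 -> match: F0=0 F1=1 F2=2; commitIndex=1
Op 4: append 2 -> log_len=5
Op 5: append 3 -> log_len=8
Op 6: append 3 -> log_len=11
Op 7: F0 acks idx 9 -> match: F0=9 F1=1 F2=2; commitIndex=2

Answer: 1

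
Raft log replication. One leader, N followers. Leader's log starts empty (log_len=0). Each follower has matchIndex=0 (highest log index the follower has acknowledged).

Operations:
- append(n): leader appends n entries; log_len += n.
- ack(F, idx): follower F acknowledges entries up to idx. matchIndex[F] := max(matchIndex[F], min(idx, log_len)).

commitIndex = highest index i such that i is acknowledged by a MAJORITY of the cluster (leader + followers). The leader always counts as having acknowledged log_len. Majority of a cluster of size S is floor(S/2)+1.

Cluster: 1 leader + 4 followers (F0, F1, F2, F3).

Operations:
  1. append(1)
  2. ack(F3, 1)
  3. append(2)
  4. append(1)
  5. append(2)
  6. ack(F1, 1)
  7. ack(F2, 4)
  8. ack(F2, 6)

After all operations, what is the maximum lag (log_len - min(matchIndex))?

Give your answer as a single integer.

Answer: 6

Derivation:
Op 1: append 1 -> log_len=1
Op 2: F3 acks idx 1 -> match: F0=0 F1=0 F2=0 F3=1; commitIndex=0
Op 3: append 2 -> log_len=3
Op 4: append 1 -> log_len=4
Op 5: append 2 -> log_len=6
Op 6: F1 acks idx 1 -> match: F0=0 F1=1 F2=0 F3=1; commitIndex=1
Op 7: F2 acks idx 4 -> match: F0=0 F1=1 F2=4 F3=1; commitIndex=1
Op 8: F2 acks idx 6 -> match: F0=0 F1=1 F2=6 F3=1; commitIndex=1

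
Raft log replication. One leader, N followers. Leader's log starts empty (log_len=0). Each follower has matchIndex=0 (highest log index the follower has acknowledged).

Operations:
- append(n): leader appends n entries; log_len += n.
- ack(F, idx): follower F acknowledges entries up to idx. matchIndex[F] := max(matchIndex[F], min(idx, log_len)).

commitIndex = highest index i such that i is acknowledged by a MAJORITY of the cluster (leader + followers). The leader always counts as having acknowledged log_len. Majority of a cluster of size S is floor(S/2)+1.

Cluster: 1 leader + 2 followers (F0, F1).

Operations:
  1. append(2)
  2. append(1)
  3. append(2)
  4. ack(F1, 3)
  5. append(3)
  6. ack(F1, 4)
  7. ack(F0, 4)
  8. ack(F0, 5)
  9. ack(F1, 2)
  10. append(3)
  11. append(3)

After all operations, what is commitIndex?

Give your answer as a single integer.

Answer: 5

Derivation:
Op 1: append 2 -> log_len=2
Op 2: append 1 -> log_len=3
Op 3: append 2 -> log_len=5
Op 4: F1 acks idx 3 -> match: F0=0 F1=3; commitIndex=3
Op 5: append 3 -> log_len=8
Op 6: F1 acks idx 4 -> match: F0=0 F1=4; commitIndex=4
Op 7: F0 acks idx 4 -> match: F0=4 F1=4; commitIndex=4
Op 8: F0 acks idx 5 -> match: F0=5 F1=4; commitIndex=5
Op 9: F1 acks idx 2 -> match: F0=5 F1=4; commitIndex=5
Op 10: append 3 -> log_len=11
Op 11: append 3 -> log_len=14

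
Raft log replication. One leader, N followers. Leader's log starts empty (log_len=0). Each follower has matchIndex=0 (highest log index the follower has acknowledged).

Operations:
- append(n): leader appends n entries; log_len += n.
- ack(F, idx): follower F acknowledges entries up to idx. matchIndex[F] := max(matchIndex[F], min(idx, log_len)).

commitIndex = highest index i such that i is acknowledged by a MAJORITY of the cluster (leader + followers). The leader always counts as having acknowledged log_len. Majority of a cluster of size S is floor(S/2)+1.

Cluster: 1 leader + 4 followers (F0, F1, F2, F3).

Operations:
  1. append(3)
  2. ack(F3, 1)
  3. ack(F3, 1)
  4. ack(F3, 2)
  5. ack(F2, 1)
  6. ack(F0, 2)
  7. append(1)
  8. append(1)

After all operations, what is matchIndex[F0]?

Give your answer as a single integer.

Op 1: append 3 -> log_len=3
Op 2: F3 acks idx 1 -> match: F0=0 F1=0 F2=0 F3=1; commitIndex=0
Op 3: F3 acks idx 1 -> match: F0=0 F1=0 F2=0 F3=1; commitIndex=0
Op 4: F3 acks idx 2 -> match: F0=0 F1=0 F2=0 F3=2; commitIndex=0
Op 5: F2 acks idx 1 -> match: F0=0 F1=0 F2=1 F3=2; commitIndex=1
Op 6: F0 acks idx 2 -> match: F0=2 F1=0 F2=1 F3=2; commitIndex=2
Op 7: append 1 -> log_len=4
Op 8: append 1 -> log_len=5

Answer: 2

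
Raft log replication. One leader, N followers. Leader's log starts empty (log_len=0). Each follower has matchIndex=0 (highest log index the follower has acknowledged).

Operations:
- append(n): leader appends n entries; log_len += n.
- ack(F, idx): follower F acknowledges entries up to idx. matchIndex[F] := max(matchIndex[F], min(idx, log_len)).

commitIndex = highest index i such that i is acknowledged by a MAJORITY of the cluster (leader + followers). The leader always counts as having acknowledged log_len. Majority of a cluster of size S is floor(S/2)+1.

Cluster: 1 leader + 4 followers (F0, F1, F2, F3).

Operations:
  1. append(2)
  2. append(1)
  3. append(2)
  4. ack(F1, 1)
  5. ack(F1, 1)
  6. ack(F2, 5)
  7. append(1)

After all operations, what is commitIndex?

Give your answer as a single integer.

Answer: 1

Derivation:
Op 1: append 2 -> log_len=2
Op 2: append 1 -> log_len=3
Op 3: append 2 -> log_len=5
Op 4: F1 acks idx 1 -> match: F0=0 F1=1 F2=0 F3=0; commitIndex=0
Op 5: F1 acks idx 1 -> match: F0=0 F1=1 F2=0 F3=0; commitIndex=0
Op 6: F2 acks idx 5 -> match: F0=0 F1=1 F2=5 F3=0; commitIndex=1
Op 7: append 1 -> log_len=6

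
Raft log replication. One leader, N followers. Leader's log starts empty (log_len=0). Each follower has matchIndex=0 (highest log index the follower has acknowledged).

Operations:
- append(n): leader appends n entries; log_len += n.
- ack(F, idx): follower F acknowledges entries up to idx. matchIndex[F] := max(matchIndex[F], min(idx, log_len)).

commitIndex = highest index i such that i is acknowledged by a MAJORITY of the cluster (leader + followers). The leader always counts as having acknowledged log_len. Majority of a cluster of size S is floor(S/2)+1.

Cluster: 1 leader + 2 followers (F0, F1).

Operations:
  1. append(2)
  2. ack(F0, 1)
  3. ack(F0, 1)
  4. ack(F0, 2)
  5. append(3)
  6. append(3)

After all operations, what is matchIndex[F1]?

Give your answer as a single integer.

Answer: 0

Derivation:
Op 1: append 2 -> log_len=2
Op 2: F0 acks idx 1 -> match: F0=1 F1=0; commitIndex=1
Op 3: F0 acks idx 1 -> match: F0=1 F1=0; commitIndex=1
Op 4: F0 acks idx 2 -> match: F0=2 F1=0; commitIndex=2
Op 5: append 3 -> log_len=5
Op 6: append 3 -> log_len=8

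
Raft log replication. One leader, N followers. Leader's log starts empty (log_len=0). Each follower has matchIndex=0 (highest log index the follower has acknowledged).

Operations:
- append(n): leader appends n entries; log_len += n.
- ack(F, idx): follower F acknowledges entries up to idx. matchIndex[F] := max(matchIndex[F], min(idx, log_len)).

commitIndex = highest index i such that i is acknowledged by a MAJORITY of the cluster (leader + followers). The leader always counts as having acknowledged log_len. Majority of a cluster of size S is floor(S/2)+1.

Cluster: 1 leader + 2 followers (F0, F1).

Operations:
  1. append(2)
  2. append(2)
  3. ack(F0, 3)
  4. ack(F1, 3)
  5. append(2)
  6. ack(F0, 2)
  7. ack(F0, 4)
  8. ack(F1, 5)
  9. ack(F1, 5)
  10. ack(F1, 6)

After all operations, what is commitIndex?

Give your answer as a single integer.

Op 1: append 2 -> log_len=2
Op 2: append 2 -> log_len=4
Op 3: F0 acks idx 3 -> match: F0=3 F1=0; commitIndex=3
Op 4: F1 acks idx 3 -> match: F0=3 F1=3; commitIndex=3
Op 5: append 2 -> log_len=6
Op 6: F0 acks idx 2 -> match: F0=3 F1=3; commitIndex=3
Op 7: F0 acks idx 4 -> match: F0=4 F1=3; commitIndex=4
Op 8: F1 acks idx 5 -> match: F0=4 F1=5; commitIndex=5
Op 9: F1 acks idx 5 -> match: F0=4 F1=5; commitIndex=5
Op 10: F1 acks idx 6 -> match: F0=4 F1=6; commitIndex=6

Answer: 6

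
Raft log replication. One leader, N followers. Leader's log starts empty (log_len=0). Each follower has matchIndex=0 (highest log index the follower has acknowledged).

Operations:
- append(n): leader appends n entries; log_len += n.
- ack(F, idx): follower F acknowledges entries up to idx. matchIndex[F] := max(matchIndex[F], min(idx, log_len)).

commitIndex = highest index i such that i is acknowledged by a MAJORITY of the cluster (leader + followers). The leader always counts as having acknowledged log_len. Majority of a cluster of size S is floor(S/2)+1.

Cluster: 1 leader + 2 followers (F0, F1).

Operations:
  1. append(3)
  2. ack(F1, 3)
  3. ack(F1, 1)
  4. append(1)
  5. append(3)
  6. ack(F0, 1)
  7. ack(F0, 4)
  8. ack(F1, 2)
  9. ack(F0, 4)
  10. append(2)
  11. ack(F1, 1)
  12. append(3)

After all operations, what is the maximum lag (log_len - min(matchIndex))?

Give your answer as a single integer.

Answer: 9

Derivation:
Op 1: append 3 -> log_len=3
Op 2: F1 acks idx 3 -> match: F0=0 F1=3; commitIndex=3
Op 3: F1 acks idx 1 -> match: F0=0 F1=3; commitIndex=3
Op 4: append 1 -> log_len=4
Op 5: append 3 -> log_len=7
Op 6: F0 acks idx 1 -> match: F0=1 F1=3; commitIndex=3
Op 7: F0 acks idx 4 -> match: F0=4 F1=3; commitIndex=4
Op 8: F1 acks idx 2 -> match: F0=4 F1=3; commitIndex=4
Op 9: F0 acks idx 4 -> match: F0=4 F1=3; commitIndex=4
Op 10: append 2 -> log_len=9
Op 11: F1 acks idx 1 -> match: F0=4 F1=3; commitIndex=4
Op 12: append 3 -> log_len=12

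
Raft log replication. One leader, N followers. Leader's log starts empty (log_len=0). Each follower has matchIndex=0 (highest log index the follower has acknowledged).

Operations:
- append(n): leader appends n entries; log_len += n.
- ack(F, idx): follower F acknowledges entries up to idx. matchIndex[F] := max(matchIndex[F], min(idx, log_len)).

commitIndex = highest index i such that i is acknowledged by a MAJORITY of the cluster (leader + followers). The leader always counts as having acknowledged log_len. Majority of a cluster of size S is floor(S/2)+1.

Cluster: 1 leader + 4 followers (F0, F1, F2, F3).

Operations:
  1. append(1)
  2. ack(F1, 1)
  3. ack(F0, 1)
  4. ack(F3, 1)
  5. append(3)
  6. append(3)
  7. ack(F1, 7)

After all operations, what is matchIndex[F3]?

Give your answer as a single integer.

Answer: 1

Derivation:
Op 1: append 1 -> log_len=1
Op 2: F1 acks idx 1 -> match: F0=0 F1=1 F2=0 F3=0; commitIndex=0
Op 3: F0 acks idx 1 -> match: F0=1 F1=1 F2=0 F3=0; commitIndex=1
Op 4: F3 acks idx 1 -> match: F0=1 F1=1 F2=0 F3=1; commitIndex=1
Op 5: append 3 -> log_len=4
Op 6: append 3 -> log_len=7
Op 7: F1 acks idx 7 -> match: F0=1 F1=7 F2=0 F3=1; commitIndex=1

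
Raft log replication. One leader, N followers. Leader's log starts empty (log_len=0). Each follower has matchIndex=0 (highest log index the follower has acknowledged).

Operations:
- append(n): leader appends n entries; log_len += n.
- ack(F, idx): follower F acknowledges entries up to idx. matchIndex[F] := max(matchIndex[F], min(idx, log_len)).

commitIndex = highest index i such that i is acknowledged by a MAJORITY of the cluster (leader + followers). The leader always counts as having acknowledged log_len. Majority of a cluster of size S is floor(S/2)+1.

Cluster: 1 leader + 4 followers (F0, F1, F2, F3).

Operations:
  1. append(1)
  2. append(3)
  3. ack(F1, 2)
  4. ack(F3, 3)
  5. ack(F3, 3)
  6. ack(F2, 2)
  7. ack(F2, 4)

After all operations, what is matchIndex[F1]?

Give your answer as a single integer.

Op 1: append 1 -> log_len=1
Op 2: append 3 -> log_len=4
Op 3: F1 acks idx 2 -> match: F0=0 F1=2 F2=0 F3=0; commitIndex=0
Op 4: F3 acks idx 3 -> match: F0=0 F1=2 F2=0 F3=3; commitIndex=2
Op 5: F3 acks idx 3 -> match: F0=0 F1=2 F2=0 F3=3; commitIndex=2
Op 6: F2 acks idx 2 -> match: F0=0 F1=2 F2=2 F3=3; commitIndex=2
Op 7: F2 acks idx 4 -> match: F0=0 F1=2 F2=4 F3=3; commitIndex=3

Answer: 2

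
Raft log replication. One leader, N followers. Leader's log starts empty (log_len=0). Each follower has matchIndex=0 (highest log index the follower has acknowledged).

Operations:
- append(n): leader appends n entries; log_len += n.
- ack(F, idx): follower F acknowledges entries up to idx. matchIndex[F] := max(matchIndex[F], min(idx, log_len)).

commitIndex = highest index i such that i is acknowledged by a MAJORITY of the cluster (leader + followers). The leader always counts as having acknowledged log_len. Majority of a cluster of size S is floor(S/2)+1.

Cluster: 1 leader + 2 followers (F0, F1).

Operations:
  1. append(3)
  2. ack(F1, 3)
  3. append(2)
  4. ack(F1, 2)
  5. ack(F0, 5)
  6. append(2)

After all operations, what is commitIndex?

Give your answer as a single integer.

Op 1: append 3 -> log_len=3
Op 2: F1 acks idx 3 -> match: F0=0 F1=3; commitIndex=3
Op 3: append 2 -> log_len=5
Op 4: F1 acks idx 2 -> match: F0=0 F1=3; commitIndex=3
Op 5: F0 acks idx 5 -> match: F0=5 F1=3; commitIndex=5
Op 6: append 2 -> log_len=7

Answer: 5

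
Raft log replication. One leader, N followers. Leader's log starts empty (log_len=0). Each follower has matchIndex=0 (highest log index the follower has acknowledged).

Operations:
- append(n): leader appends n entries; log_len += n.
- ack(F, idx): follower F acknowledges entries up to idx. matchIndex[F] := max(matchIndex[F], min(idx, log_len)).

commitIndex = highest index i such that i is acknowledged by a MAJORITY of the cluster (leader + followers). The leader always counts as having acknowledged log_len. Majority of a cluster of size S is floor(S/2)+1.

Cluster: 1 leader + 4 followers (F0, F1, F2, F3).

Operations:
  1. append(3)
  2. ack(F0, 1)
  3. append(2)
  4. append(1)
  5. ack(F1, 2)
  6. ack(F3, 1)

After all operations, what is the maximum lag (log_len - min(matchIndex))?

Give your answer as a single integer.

Answer: 6

Derivation:
Op 1: append 3 -> log_len=3
Op 2: F0 acks idx 1 -> match: F0=1 F1=0 F2=0 F3=0; commitIndex=0
Op 3: append 2 -> log_len=5
Op 4: append 1 -> log_len=6
Op 5: F1 acks idx 2 -> match: F0=1 F1=2 F2=0 F3=0; commitIndex=1
Op 6: F3 acks idx 1 -> match: F0=1 F1=2 F2=0 F3=1; commitIndex=1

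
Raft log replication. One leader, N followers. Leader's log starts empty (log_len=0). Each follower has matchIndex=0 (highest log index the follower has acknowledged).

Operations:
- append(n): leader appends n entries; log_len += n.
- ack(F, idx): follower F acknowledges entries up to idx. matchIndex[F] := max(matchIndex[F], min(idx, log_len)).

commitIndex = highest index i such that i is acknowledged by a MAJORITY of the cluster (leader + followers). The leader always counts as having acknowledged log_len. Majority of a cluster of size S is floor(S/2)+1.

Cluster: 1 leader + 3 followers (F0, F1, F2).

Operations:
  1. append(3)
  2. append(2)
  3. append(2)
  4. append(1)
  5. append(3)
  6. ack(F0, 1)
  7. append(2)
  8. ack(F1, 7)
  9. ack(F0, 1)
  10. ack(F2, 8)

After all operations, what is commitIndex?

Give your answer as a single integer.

Answer: 7

Derivation:
Op 1: append 3 -> log_len=3
Op 2: append 2 -> log_len=5
Op 3: append 2 -> log_len=7
Op 4: append 1 -> log_len=8
Op 5: append 3 -> log_len=11
Op 6: F0 acks idx 1 -> match: F0=1 F1=0 F2=0; commitIndex=0
Op 7: append 2 -> log_len=13
Op 8: F1 acks idx 7 -> match: F0=1 F1=7 F2=0; commitIndex=1
Op 9: F0 acks idx 1 -> match: F0=1 F1=7 F2=0; commitIndex=1
Op 10: F2 acks idx 8 -> match: F0=1 F1=7 F2=8; commitIndex=7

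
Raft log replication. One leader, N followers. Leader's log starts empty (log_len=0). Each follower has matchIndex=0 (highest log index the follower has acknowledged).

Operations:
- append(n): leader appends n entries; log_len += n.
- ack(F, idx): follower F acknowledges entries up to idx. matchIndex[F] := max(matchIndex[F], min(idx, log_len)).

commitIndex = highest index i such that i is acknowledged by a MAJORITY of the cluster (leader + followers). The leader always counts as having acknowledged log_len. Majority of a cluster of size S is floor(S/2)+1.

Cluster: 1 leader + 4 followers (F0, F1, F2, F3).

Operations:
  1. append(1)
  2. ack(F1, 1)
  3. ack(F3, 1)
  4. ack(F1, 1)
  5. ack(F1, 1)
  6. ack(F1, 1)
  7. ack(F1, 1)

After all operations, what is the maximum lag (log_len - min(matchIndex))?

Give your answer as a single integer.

Op 1: append 1 -> log_len=1
Op 2: F1 acks idx 1 -> match: F0=0 F1=1 F2=0 F3=0; commitIndex=0
Op 3: F3 acks idx 1 -> match: F0=0 F1=1 F2=0 F3=1; commitIndex=1
Op 4: F1 acks idx 1 -> match: F0=0 F1=1 F2=0 F3=1; commitIndex=1
Op 5: F1 acks idx 1 -> match: F0=0 F1=1 F2=0 F3=1; commitIndex=1
Op 6: F1 acks idx 1 -> match: F0=0 F1=1 F2=0 F3=1; commitIndex=1
Op 7: F1 acks idx 1 -> match: F0=0 F1=1 F2=0 F3=1; commitIndex=1

Answer: 1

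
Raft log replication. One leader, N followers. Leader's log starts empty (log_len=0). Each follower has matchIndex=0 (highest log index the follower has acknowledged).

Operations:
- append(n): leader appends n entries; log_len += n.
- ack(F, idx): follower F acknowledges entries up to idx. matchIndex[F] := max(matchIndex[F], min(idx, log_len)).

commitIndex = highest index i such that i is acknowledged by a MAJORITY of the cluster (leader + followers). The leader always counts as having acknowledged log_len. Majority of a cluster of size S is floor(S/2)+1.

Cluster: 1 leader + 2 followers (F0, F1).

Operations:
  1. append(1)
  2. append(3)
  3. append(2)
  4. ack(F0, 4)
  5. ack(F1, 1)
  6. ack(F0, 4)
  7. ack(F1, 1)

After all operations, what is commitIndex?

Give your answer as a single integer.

Answer: 4

Derivation:
Op 1: append 1 -> log_len=1
Op 2: append 3 -> log_len=4
Op 3: append 2 -> log_len=6
Op 4: F0 acks idx 4 -> match: F0=4 F1=0; commitIndex=4
Op 5: F1 acks idx 1 -> match: F0=4 F1=1; commitIndex=4
Op 6: F0 acks idx 4 -> match: F0=4 F1=1; commitIndex=4
Op 7: F1 acks idx 1 -> match: F0=4 F1=1; commitIndex=4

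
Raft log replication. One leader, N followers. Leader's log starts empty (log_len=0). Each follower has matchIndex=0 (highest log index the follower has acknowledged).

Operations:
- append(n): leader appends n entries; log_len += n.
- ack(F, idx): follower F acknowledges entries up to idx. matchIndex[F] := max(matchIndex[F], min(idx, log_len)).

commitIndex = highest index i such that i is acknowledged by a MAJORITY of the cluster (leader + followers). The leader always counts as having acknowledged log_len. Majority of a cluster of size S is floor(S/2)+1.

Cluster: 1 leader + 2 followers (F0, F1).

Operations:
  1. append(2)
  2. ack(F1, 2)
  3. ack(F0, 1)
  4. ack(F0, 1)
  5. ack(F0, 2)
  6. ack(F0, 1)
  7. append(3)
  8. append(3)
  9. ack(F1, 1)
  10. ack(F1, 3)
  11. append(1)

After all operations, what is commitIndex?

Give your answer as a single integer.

Answer: 3

Derivation:
Op 1: append 2 -> log_len=2
Op 2: F1 acks idx 2 -> match: F0=0 F1=2; commitIndex=2
Op 3: F0 acks idx 1 -> match: F0=1 F1=2; commitIndex=2
Op 4: F0 acks idx 1 -> match: F0=1 F1=2; commitIndex=2
Op 5: F0 acks idx 2 -> match: F0=2 F1=2; commitIndex=2
Op 6: F0 acks idx 1 -> match: F0=2 F1=2; commitIndex=2
Op 7: append 3 -> log_len=5
Op 8: append 3 -> log_len=8
Op 9: F1 acks idx 1 -> match: F0=2 F1=2; commitIndex=2
Op 10: F1 acks idx 3 -> match: F0=2 F1=3; commitIndex=3
Op 11: append 1 -> log_len=9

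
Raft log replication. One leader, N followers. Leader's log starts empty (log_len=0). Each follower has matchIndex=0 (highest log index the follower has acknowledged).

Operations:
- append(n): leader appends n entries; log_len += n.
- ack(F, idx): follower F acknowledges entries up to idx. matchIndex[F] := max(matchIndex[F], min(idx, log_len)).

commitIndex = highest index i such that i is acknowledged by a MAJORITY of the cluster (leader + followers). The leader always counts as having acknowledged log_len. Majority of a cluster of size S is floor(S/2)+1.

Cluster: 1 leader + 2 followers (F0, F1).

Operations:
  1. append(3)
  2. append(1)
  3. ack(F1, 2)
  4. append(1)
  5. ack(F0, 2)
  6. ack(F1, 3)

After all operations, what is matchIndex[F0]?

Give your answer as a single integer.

Answer: 2

Derivation:
Op 1: append 3 -> log_len=3
Op 2: append 1 -> log_len=4
Op 3: F1 acks idx 2 -> match: F0=0 F1=2; commitIndex=2
Op 4: append 1 -> log_len=5
Op 5: F0 acks idx 2 -> match: F0=2 F1=2; commitIndex=2
Op 6: F1 acks idx 3 -> match: F0=2 F1=3; commitIndex=3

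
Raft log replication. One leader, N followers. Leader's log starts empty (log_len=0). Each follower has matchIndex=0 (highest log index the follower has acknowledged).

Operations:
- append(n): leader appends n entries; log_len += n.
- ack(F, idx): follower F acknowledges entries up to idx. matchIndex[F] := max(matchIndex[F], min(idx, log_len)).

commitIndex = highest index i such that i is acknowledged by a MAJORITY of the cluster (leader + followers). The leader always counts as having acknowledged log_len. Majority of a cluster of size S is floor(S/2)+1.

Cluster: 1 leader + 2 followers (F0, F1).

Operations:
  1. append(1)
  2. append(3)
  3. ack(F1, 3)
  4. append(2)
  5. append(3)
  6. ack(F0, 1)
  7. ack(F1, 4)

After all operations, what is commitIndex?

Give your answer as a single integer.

Op 1: append 1 -> log_len=1
Op 2: append 3 -> log_len=4
Op 3: F1 acks idx 3 -> match: F0=0 F1=3; commitIndex=3
Op 4: append 2 -> log_len=6
Op 5: append 3 -> log_len=9
Op 6: F0 acks idx 1 -> match: F0=1 F1=3; commitIndex=3
Op 7: F1 acks idx 4 -> match: F0=1 F1=4; commitIndex=4

Answer: 4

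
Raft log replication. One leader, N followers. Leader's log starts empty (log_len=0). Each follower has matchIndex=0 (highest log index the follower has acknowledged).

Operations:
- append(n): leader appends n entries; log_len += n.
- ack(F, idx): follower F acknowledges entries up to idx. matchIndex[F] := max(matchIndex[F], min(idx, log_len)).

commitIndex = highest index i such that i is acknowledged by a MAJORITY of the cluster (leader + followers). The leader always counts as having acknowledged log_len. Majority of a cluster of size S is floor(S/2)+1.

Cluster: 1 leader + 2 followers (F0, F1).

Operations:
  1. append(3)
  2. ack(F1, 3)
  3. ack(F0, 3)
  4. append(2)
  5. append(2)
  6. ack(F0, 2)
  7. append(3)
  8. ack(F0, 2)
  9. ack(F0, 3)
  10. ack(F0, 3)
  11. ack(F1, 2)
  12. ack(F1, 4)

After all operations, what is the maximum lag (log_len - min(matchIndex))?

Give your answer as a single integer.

Answer: 7

Derivation:
Op 1: append 3 -> log_len=3
Op 2: F1 acks idx 3 -> match: F0=0 F1=3; commitIndex=3
Op 3: F0 acks idx 3 -> match: F0=3 F1=3; commitIndex=3
Op 4: append 2 -> log_len=5
Op 5: append 2 -> log_len=7
Op 6: F0 acks idx 2 -> match: F0=3 F1=3; commitIndex=3
Op 7: append 3 -> log_len=10
Op 8: F0 acks idx 2 -> match: F0=3 F1=3; commitIndex=3
Op 9: F0 acks idx 3 -> match: F0=3 F1=3; commitIndex=3
Op 10: F0 acks idx 3 -> match: F0=3 F1=3; commitIndex=3
Op 11: F1 acks idx 2 -> match: F0=3 F1=3; commitIndex=3
Op 12: F1 acks idx 4 -> match: F0=3 F1=4; commitIndex=4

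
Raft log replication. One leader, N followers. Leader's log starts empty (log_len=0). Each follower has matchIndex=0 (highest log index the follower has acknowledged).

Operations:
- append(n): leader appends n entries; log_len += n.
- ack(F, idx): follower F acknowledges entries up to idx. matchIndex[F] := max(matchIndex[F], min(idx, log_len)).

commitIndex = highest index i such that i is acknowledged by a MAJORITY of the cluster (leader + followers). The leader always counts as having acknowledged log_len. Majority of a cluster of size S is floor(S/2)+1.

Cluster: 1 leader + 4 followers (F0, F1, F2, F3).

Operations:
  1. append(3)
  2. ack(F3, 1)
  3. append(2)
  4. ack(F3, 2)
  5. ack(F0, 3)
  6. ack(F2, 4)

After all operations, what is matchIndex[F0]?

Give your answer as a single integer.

Answer: 3

Derivation:
Op 1: append 3 -> log_len=3
Op 2: F3 acks idx 1 -> match: F0=0 F1=0 F2=0 F3=1; commitIndex=0
Op 3: append 2 -> log_len=5
Op 4: F3 acks idx 2 -> match: F0=0 F1=0 F2=0 F3=2; commitIndex=0
Op 5: F0 acks idx 3 -> match: F0=3 F1=0 F2=0 F3=2; commitIndex=2
Op 6: F2 acks idx 4 -> match: F0=3 F1=0 F2=4 F3=2; commitIndex=3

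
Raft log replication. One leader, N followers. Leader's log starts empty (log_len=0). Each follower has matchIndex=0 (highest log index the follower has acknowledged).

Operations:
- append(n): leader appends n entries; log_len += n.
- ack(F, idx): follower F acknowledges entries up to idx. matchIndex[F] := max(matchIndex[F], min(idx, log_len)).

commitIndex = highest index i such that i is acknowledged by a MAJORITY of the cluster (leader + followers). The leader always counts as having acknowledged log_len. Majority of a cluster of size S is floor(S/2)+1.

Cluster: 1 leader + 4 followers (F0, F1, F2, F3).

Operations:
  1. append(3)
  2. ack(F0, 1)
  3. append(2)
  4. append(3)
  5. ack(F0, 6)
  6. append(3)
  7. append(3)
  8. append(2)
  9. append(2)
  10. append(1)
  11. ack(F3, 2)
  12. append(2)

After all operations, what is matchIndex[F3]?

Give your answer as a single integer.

Answer: 2

Derivation:
Op 1: append 3 -> log_len=3
Op 2: F0 acks idx 1 -> match: F0=1 F1=0 F2=0 F3=0; commitIndex=0
Op 3: append 2 -> log_len=5
Op 4: append 3 -> log_len=8
Op 5: F0 acks idx 6 -> match: F0=6 F1=0 F2=0 F3=0; commitIndex=0
Op 6: append 3 -> log_len=11
Op 7: append 3 -> log_len=14
Op 8: append 2 -> log_len=16
Op 9: append 2 -> log_len=18
Op 10: append 1 -> log_len=19
Op 11: F3 acks idx 2 -> match: F0=6 F1=0 F2=0 F3=2; commitIndex=2
Op 12: append 2 -> log_len=21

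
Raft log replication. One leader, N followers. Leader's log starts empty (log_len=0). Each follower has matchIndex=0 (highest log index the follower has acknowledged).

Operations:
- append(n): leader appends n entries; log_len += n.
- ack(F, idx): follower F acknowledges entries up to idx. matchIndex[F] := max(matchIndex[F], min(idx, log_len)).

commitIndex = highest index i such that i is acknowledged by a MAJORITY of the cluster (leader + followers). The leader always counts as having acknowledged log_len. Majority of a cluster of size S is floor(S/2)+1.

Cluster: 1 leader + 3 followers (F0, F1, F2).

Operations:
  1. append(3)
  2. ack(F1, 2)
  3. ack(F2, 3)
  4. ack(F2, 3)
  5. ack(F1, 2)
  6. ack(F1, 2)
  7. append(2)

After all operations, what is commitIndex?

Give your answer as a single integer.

Op 1: append 3 -> log_len=3
Op 2: F1 acks idx 2 -> match: F0=0 F1=2 F2=0; commitIndex=0
Op 3: F2 acks idx 3 -> match: F0=0 F1=2 F2=3; commitIndex=2
Op 4: F2 acks idx 3 -> match: F0=0 F1=2 F2=3; commitIndex=2
Op 5: F1 acks idx 2 -> match: F0=0 F1=2 F2=3; commitIndex=2
Op 6: F1 acks idx 2 -> match: F0=0 F1=2 F2=3; commitIndex=2
Op 7: append 2 -> log_len=5

Answer: 2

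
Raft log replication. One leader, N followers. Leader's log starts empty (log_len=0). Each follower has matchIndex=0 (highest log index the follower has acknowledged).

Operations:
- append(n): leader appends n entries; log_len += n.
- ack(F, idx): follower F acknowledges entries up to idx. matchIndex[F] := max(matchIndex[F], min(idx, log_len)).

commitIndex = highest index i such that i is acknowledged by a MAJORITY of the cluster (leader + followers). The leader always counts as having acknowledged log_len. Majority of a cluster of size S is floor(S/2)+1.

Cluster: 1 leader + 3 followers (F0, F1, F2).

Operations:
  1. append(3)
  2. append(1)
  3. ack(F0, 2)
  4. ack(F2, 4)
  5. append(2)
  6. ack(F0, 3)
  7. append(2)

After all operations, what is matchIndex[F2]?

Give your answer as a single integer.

Answer: 4

Derivation:
Op 1: append 3 -> log_len=3
Op 2: append 1 -> log_len=4
Op 3: F0 acks idx 2 -> match: F0=2 F1=0 F2=0; commitIndex=0
Op 4: F2 acks idx 4 -> match: F0=2 F1=0 F2=4; commitIndex=2
Op 5: append 2 -> log_len=6
Op 6: F0 acks idx 3 -> match: F0=3 F1=0 F2=4; commitIndex=3
Op 7: append 2 -> log_len=8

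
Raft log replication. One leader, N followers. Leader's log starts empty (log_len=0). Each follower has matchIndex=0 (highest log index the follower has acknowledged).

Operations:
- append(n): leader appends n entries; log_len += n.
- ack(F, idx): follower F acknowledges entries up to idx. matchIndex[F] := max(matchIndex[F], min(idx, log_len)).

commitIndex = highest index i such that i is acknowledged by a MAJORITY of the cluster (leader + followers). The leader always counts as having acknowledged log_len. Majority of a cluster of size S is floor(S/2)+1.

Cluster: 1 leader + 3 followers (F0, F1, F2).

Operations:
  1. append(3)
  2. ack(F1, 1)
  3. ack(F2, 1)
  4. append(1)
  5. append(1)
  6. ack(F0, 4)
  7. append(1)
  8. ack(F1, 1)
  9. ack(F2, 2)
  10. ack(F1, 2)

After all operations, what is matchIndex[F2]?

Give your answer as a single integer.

Answer: 2

Derivation:
Op 1: append 3 -> log_len=3
Op 2: F1 acks idx 1 -> match: F0=0 F1=1 F2=0; commitIndex=0
Op 3: F2 acks idx 1 -> match: F0=0 F1=1 F2=1; commitIndex=1
Op 4: append 1 -> log_len=4
Op 5: append 1 -> log_len=5
Op 6: F0 acks idx 4 -> match: F0=4 F1=1 F2=1; commitIndex=1
Op 7: append 1 -> log_len=6
Op 8: F1 acks idx 1 -> match: F0=4 F1=1 F2=1; commitIndex=1
Op 9: F2 acks idx 2 -> match: F0=4 F1=1 F2=2; commitIndex=2
Op 10: F1 acks idx 2 -> match: F0=4 F1=2 F2=2; commitIndex=2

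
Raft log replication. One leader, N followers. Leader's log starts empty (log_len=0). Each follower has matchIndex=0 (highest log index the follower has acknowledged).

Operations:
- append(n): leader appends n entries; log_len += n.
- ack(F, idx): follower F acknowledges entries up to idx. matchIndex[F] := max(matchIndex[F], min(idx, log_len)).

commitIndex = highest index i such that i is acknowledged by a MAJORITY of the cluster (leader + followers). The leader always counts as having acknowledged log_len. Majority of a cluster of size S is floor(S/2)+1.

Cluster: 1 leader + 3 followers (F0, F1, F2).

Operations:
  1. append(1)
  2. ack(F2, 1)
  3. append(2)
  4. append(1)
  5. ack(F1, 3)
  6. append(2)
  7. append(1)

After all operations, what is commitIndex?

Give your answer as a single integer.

Op 1: append 1 -> log_len=1
Op 2: F2 acks idx 1 -> match: F0=0 F1=0 F2=1; commitIndex=0
Op 3: append 2 -> log_len=3
Op 4: append 1 -> log_len=4
Op 5: F1 acks idx 3 -> match: F0=0 F1=3 F2=1; commitIndex=1
Op 6: append 2 -> log_len=6
Op 7: append 1 -> log_len=7

Answer: 1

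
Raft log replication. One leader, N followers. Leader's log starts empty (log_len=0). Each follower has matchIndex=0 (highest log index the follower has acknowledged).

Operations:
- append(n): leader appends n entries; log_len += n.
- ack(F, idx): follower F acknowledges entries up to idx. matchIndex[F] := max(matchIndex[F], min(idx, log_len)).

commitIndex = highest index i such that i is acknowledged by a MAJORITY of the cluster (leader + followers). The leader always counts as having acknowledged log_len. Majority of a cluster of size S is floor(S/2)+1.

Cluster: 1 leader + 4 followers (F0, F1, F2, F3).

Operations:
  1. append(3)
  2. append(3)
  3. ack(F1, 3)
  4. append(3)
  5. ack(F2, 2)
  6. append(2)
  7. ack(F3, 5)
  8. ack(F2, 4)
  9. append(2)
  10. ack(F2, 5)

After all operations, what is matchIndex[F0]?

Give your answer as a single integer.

Answer: 0

Derivation:
Op 1: append 3 -> log_len=3
Op 2: append 3 -> log_len=6
Op 3: F1 acks idx 3 -> match: F0=0 F1=3 F2=0 F3=0; commitIndex=0
Op 4: append 3 -> log_len=9
Op 5: F2 acks idx 2 -> match: F0=0 F1=3 F2=2 F3=0; commitIndex=2
Op 6: append 2 -> log_len=11
Op 7: F3 acks idx 5 -> match: F0=0 F1=3 F2=2 F3=5; commitIndex=3
Op 8: F2 acks idx 4 -> match: F0=0 F1=3 F2=4 F3=5; commitIndex=4
Op 9: append 2 -> log_len=13
Op 10: F2 acks idx 5 -> match: F0=0 F1=3 F2=5 F3=5; commitIndex=5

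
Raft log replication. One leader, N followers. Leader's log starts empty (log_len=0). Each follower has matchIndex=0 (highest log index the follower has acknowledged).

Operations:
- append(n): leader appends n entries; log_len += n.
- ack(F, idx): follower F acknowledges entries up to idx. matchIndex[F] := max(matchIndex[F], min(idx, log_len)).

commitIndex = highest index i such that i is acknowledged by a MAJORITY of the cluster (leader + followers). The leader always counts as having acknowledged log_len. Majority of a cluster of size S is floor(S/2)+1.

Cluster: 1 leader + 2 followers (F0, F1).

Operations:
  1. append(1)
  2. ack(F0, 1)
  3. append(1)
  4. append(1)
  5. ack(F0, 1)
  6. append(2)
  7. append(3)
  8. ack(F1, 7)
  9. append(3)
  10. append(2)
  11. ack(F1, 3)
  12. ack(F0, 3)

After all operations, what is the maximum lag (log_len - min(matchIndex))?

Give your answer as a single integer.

Answer: 10

Derivation:
Op 1: append 1 -> log_len=1
Op 2: F0 acks idx 1 -> match: F0=1 F1=0; commitIndex=1
Op 3: append 1 -> log_len=2
Op 4: append 1 -> log_len=3
Op 5: F0 acks idx 1 -> match: F0=1 F1=0; commitIndex=1
Op 6: append 2 -> log_len=5
Op 7: append 3 -> log_len=8
Op 8: F1 acks idx 7 -> match: F0=1 F1=7; commitIndex=7
Op 9: append 3 -> log_len=11
Op 10: append 2 -> log_len=13
Op 11: F1 acks idx 3 -> match: F0=1 F1=7; commitIndex=7
Op 12: F0 acks idx 3 -> match: F0=3 F1=7; commitIndex=7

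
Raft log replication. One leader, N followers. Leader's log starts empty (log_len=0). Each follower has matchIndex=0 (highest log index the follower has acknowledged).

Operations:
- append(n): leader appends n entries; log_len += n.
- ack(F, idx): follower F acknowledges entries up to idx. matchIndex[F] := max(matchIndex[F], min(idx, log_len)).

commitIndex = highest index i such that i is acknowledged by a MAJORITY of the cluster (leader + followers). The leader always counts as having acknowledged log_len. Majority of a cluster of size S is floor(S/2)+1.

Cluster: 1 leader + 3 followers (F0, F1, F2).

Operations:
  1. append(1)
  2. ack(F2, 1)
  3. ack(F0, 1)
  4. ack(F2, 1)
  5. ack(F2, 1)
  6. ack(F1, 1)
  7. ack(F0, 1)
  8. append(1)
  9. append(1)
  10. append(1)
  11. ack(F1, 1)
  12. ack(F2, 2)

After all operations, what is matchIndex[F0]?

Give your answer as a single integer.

Answer: 1

Derivation:
Op 1: append 1 -> log_len=1
Op 2: F2 acks idx 1 -> match: F0=0 F1=0 F2=1; commitIndex=0
Op 3: F0 acks idx 1 -> match: F0=1 F1=0 F2=1; commitIndex=1
Op 4: F2 acks idx 1 -> match: F0=1 F1=0 F2=1; commitIndex=1
Op 5: F2 acks idx 1 -> match: F0=1 F1=0 F2=1; commitIndex=1
Op 6: F1 acks idx 1 -> match: F0=1 F1=1 F2=1; commitIndex=1
Op 7: F0 acks idx 1 -> match: F0=1 F1=1 F2=1; commitIndex=1
Op 8: append 1 -> log_len=2
Op 9: append 1 -> log_len=3
Op 10: append 1 -> log_len=4
Op 11: F1 acks idx 1 -> match: F0=1 F1=1 F2=1; commitIndex=1
Op 12: F2 acks idx 2 -> match: F0=1 F1=1 F2=2; commitIndex=1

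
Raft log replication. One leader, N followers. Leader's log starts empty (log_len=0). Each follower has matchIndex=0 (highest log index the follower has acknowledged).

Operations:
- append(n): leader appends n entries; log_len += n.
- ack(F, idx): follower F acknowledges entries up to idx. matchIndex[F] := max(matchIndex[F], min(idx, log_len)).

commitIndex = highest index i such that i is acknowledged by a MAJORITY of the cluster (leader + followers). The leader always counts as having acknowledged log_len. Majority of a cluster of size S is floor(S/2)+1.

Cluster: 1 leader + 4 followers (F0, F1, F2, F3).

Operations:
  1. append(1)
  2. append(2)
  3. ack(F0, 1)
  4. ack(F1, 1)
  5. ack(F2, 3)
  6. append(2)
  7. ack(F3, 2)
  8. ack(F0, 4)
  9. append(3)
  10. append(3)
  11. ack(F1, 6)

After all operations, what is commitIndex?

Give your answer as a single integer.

Op 1: append 1 -> log_len=1
Op 2: append 2 -> log_len=3
Op 3: F0 acks idx 1 -> match: F0=1 F1=0 F2=0 F3=0; commitIndex=0
Op 4: F1 acks idx 1 -> match: F0=1 F1=1 F2=0 F3=0; commitIndex=1
Op 5: F2 acks idx 3 -> match: F0=1 F1=1 F2=3 F3=0; commitIndex=1
Op 6: append 2 -> log_len=5
Op 7: F3 acks idx 2 -> match: F0=1 F1=1 F2=3 F3=2; commitIndex=2
Op 8: F0 acks idx 4 -> match: F0=4 F1=1 F2=3 F3=2; commitIndex=3
Op 9: append 3 -> log_len=8
Op 10: append 3 -> log_len=11
Op 11: F1 acks idx 6 -> match: F0=4 F1=6 F2=3 F3=2; commitIndex=4

Answer: 4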